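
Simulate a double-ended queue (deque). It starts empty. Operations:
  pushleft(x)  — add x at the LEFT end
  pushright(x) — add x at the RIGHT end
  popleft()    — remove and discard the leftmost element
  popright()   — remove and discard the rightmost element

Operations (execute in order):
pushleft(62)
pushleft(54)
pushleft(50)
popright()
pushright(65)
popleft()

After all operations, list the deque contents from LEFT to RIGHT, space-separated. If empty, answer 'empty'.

pushleft(62): [62]
pushleft(54): [54, 62]
pushleft(50): [50, 54, 62]
popright(): [50, 54]
pushright(65): [50, 54, 65]
popleft(): [54, 65]

Answer: 54 65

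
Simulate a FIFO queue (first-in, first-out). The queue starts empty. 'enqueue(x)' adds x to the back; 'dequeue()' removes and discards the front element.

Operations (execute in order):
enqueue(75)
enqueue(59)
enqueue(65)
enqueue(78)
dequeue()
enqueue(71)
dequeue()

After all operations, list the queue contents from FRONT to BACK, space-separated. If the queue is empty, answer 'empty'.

enqueue(75): [75]
enqueue(59): [75, 59]
enqueue(65): [75, 59, 65]
enqueue(78): [75, 59, 65, 78]
dequeue(): [59, 65, 78]
enqueue(71): [59, 65, 78, 71]
dequeue(): [65, 78, 71]

Answer: 65 78 71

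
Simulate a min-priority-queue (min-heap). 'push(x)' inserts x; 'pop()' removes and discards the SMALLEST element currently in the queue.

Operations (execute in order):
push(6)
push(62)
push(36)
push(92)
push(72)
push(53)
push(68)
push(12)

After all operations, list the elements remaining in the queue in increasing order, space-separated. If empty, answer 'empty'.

Answer: 6 12 36 53 62 68 72 92

Derivation:
push(6): heap contents = [6]
push(62): heap contents = [6, 62]
push(36): heap contents = [6, 36, 62]
push(92): heap contents = [6, 36, 62, 92]
push(72): heap contents = [6, 36, 62, 72, 92]
push(53): heap contents = [6, 36, 53, 62, 72, 92]
push(68): heap contents = [6, 36, 53, 62, 68, 72, 92]
push(12): heap contents = [6, 12, 36, 53, 62, 68, 72, 92]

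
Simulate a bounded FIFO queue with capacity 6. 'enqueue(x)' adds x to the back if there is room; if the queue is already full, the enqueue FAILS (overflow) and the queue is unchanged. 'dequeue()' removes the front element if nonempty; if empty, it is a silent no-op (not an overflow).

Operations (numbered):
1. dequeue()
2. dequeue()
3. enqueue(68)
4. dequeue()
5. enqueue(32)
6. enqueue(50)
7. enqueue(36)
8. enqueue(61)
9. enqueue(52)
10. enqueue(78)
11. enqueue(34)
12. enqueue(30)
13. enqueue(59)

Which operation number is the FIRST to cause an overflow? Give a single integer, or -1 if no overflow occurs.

1. dequeue(): empty, no-op, size=0
2. dequeue(): empty, no-op, size=0
3. enqueue(68): size=1
4. dequeue(): size=0
5. enqueue(32): size=1
6. enqueue(50): size=2
7. enqueue(36): size=3
8. enqueue(61): size=4
9. enqueue(52): size=5
10. enqueue(78): size=6
11. enqueue(34): size=6=cap → OVERFLOW (fail)
12. enqueue(30): size=6=cap → OVERFLOW (fail)
13. enqueue(59): size=6=cap → OVERFLOW (fail)

Answer: 11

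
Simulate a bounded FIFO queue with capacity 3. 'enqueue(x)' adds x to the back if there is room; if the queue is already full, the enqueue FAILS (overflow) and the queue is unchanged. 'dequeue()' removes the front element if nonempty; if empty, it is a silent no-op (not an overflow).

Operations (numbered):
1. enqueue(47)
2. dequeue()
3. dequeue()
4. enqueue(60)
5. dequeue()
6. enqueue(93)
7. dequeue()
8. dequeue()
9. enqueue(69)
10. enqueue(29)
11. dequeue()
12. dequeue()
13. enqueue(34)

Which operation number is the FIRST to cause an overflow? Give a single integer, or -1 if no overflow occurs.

1. enqueue(47): size=1
2. dequeue(): size=0
3. dequeue(): empty, no-op, size=0
4. enqueue(60): size=1
5. dequeue(): size=0
6. enqueue(93): size=1
7. dequeue(): size=0
8. dequeue(): empty, no-op, size=0
9. enqueue(69): size=1
10. enqueue(29): size=2
11. dequeue(): size=1
12. dequeue(): size=0
13. enqueue(34): size=1

Answer: -1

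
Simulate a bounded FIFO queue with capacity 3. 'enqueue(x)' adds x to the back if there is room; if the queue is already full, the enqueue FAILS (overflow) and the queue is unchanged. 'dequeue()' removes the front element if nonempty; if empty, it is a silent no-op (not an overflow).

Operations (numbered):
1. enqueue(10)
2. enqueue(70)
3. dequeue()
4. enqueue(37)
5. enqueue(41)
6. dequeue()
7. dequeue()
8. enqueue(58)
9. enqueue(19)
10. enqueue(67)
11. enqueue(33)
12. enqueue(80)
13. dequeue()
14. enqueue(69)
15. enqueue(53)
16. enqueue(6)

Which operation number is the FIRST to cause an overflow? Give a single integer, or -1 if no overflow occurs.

Answer: 10

Derivation:
1. enqueue(10): size=1
2. enqueue(70): size=2
3. dequeue(): size=1
4. enqueue(37): size=2
5. enqueue(41): size=3
6. dequeue(): size=2
7. dequeue(): size=1
8. enqueue(58): size=2
9. enqueue(19): size=3
10. enqueue(67): size=3=cap → OVERFLOW (fail)
11. enqueue(33): size=3=cap → OVERFLOW (fail)
12. enqueue(80): size=3=cap → OVERFLOW (fail)
13. dequeue(): size=2
14. enqueue(69): size=3
15. enqueue(53): size=3=cap → OVERFLOW (fail)
16. enqueue(6): size=3=cap → OVERFLOW (fail)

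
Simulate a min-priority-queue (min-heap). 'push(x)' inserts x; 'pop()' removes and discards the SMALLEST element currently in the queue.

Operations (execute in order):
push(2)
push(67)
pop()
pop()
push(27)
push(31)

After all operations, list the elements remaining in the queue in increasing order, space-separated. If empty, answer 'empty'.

push(2): heap contents = [2]
push(67): heap contents = [2, 67]
pop() → 2: heap contents = [67]
pop() → 67: heap contents = []
push(27): heap contents = [27]
push(31): heap contents = [27, 31]

Answer: 27 31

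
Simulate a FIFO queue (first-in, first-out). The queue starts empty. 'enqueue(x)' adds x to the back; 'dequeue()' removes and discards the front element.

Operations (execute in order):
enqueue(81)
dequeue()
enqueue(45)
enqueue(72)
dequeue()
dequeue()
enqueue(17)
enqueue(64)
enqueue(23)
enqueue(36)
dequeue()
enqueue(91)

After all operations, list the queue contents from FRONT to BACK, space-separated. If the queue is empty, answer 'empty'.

enqueue(81): [81]
dequeue(): []
enqueue(45): [45]
enqueue(72): [45, 72]
dequeue(): [72]
dequeue(): []
enqueue(17): [17]
enqueue(64): [17, 64]
enqueue(23): [17, 64, 23]
enqueue(36): [17, 64, 23, 36]
dequeue(): [64, 23, 36]
enqueue(91): [64, 23, 36, 91]

Answer: 64 23 36 91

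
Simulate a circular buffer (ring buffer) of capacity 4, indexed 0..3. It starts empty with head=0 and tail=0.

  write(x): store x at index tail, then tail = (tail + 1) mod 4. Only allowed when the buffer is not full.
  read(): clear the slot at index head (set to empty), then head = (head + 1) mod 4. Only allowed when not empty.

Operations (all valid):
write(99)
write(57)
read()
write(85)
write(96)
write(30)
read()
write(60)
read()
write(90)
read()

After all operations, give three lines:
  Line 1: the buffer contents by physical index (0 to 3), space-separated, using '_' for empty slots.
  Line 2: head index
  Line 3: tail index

Answer: 30 60 90 _
0
3

Derivation:
write(99): buf=[99 _ _ _], head=0, tail=1, size=1
write(57): buf=[99 57 _ _], head=0, tail=2, size=2
read(): buf=[_ 57 _ _], head=1, tail=2, size=1
write(85): buf=[_ 57 85 _], head=1, tail=3, size=2
write(96): buf=[_ 57 85 96], head=1, tail=0, size=3
write(30): buf=[30 57 85 96], head=1, tail=1, size=4
read(): buf=[30 _ 85 96], head=2, tail=1, size=3
write(60): buf=[30 60 85 96], head=2, tail=2, size=4
read(): buf=[30 60 _ 96], head=3, tail=2, size=3
write(90): buf=[30 60 90 96], head=3, tail=3, size=4
read(): buf=[30 60 90 _], head=0, tail=3, size=3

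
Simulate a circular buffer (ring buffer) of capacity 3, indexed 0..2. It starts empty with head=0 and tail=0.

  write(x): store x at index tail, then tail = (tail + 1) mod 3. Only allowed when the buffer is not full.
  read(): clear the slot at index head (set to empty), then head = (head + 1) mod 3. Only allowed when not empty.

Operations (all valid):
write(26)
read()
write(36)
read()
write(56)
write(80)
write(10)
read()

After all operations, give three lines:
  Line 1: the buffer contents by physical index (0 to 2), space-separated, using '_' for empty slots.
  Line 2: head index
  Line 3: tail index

write(26): buf=[26 _ _], head=0, tail=1, size=1
read(): buf=[_ _ _], head=1, tail=1, size=0
write(36): buf=[_ 36 _], head=1, tail=2, size=1
read(): buf=[_ _ _], head=2, tail=2, size=0
write(56): buf=[_ _ 56], head=2, tail=0, size=1
write(80): buf=[80 _ 56], head=2, tail=1, size=2
write(10): buf=[80 10 56], head=2, tail=2, size=3
read(): buf=[80 10 _], head=0, tail=2, size=2

Answer: 80 10 _
0
2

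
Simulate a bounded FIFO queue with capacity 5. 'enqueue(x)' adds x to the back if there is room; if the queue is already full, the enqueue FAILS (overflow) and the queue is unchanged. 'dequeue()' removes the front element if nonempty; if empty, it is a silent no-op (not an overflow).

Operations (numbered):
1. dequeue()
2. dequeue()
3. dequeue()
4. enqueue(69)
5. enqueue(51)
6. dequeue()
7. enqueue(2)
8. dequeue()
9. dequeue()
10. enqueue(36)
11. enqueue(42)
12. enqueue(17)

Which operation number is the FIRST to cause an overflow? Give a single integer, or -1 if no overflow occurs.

1. dequeue(): empty, no-op, size=0
2. dequeue(): empty, no-op, size=0
3. dequeue(): empty, no-op, size=0
4. enqueue(69): size=1
5. enqueue(51): size=2
6. dequeue(): size=1
7. enqueue(2): size=2
8. dequeue(): size=1
9. dequeue(): size=0
10. enqueue(36): size=1
11. enqueue(42): size=2
12. enqueue(17): size=3

Answer: -1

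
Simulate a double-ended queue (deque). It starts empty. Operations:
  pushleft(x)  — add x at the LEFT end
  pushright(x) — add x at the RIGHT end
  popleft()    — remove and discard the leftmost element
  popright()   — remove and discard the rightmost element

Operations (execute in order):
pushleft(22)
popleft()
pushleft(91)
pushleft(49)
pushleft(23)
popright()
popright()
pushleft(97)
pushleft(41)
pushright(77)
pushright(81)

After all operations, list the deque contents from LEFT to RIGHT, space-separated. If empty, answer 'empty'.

Answer: 41 97 23 77 81

Derivation:
pushleft(22): [22]
popleft(): []
pushleft(91): [91]
pushleft(49): [49, 91]
pushleft(23): [23, 49, 91]
popright(): [23, 49]
popright(): [23]
pushleft(97): [97, 23]
pushleft(41): [41, 97, 23]
pushright(77): [41, 97, 23, 77]
pushright(81): [41, 97, 23, 77, 81]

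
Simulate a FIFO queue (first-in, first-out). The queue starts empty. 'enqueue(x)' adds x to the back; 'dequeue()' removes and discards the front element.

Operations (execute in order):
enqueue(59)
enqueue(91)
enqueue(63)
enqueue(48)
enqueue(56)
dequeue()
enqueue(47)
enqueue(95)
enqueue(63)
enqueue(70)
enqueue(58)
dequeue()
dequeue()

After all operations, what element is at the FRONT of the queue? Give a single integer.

enqueue(59): queue = [59]
enqueue(91): queue = [59, 91]
enqueue(63): queue = [59, 91, 63]
enqueue(48): queue = [59, 91, 63, 48]
enqueue(56): queue = [59, 91, 63, 48, 56]
dequeue(): queue = [91, 63, 48, 56]
enqueue(47): queue = [91, 63, 48, 56, 47]
enqueue(95): queue = [91, 63, 48, 56, 47, 95]
enqueue(63): queue = [91, 63, 48, 56, 47, 95, 63]
enqueue(70): queue = [91, 63, 48, 56, 47, 95, 63, 70]
enqueue(58): queue = [91, 63, 48, 56, 47, 95, 63, 70, 58]
dequeue(): queue = [63, 48, 56, 47, 95, 63, 70, 58]
dequeue(): queue = [48, 56, 47, 95, 63, 70, 58]

Answer: 48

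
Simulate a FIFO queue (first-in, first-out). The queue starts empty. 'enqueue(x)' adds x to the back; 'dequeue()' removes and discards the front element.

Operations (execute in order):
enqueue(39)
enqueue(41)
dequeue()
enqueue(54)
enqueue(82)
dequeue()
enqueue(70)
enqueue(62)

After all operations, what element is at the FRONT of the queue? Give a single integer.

enqueue(39): queue = [39]
enqueue(41): queue = [39, 41]
dequeue(): queue = [41]
enqueue(54): queue = [41, 54]
enqueue(82): queue = [41, 54, 82]
dequeue(): queue = [54, 82]
enqueue(70): queue = [54, 82, 70]
enqueue(62): queue = [54, 82, 70, 62]

Answer: 54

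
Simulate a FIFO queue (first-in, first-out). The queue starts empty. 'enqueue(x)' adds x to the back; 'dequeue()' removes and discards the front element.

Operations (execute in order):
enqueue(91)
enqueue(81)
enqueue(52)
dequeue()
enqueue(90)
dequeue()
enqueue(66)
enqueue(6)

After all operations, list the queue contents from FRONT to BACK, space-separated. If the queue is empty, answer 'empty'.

enqueue(91): [91]
enqueue(81): [91, 81]
enqueue(52): [91, 81, 52]
dequeue(): [81, 52]
enqueue(90): [81, 52, 90]
dequeue(): [52, 90]
enqueue(66): [52, 90, 66]
enqueue(6): [52, 90, 66, 6]

Answer: 52 90 66 6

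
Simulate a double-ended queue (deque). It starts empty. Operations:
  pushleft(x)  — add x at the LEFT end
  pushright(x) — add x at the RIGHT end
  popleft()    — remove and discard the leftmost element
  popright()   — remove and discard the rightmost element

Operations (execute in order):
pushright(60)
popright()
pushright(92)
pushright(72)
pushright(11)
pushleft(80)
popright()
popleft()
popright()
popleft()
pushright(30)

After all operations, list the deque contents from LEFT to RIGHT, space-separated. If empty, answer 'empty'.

pushright(60): [60]
popright(): []
pushright(92): [92]
pushright(72): [92, 72]
pushright(11): [92, 72, 11]
pushleft(80): [80, 92, 72, 11]
popright(): [80, 92, 72]
popleft(): [92, 72]
popright(): [92]
popleft(): []
pushright(30): [30]

Answer: 30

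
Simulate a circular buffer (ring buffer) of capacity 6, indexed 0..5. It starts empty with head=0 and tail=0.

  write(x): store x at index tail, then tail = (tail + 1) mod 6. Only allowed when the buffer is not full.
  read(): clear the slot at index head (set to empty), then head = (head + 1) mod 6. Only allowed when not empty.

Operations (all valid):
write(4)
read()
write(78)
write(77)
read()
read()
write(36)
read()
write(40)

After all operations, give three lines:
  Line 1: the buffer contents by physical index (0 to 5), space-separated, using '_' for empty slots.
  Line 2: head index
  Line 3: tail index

write(4): buf=[4 _ _ _ _ _], head=0, tail=1, size=1
read(): buf=[_ _ _ _ _ _], head=1, tail=1, size=0
write(78): buf=[_ 78 _ _ _ _], head=1, tail=2, size=1
write(77): buf=[_ 78 77 _ _ _], head=1, tail=3, size=2
read(): buf=[_ _ 77 _ _ _], head=2, tail=3, size=1
read(): buf=[_ _ _ _ _ _], head=3, tail=3, size=0
write(36): buf=[_ _ _ 36 _ _], head=3, tail=4, size=1
read(): buf=[_ _ _ _ _ _], head=4, tail=4, size=0
write(40): buf=[_ _ _ _ 40 _], head=4, tail=5, size=1

Answer: _ _ _ _ 40 _
4
5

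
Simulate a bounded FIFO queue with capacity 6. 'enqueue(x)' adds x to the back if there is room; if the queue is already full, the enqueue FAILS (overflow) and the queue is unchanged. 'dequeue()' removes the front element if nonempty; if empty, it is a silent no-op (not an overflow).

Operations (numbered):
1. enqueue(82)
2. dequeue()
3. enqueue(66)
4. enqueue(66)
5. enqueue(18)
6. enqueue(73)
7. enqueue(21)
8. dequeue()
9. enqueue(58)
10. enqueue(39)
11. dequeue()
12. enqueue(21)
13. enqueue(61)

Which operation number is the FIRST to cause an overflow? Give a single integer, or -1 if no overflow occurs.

Answer: 13

Derivation:
1. enqueue(82): size=1
2. dequeue(): size=0
3. enqueue(66): size=1
4. enqueue(66): size=2
5. enqueue(18): size=3
6. enqueue(73): size=4
7. enqueue(21): size=5
8. dequeue(): size=4
9. enqueue(58): size=5
10. enqueue(39): size=6
11. dequeue(): size=5
12. enqueue(21): size=6
13. enqueue(61): size=6=cap → OVERFLOW (fail)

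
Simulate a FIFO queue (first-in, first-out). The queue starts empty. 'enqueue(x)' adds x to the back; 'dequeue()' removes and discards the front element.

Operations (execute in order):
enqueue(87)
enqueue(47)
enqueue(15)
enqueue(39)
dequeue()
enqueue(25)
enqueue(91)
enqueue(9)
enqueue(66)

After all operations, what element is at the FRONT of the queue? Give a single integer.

Answer: 47

Derivation:
enqueue(87): queue = [87]
enqueue(47): queue = [87, 47]
enqueue(15): queue = [87, 47, 15]
enqueue(39): queue = [87, 47, 15, 39]
dequeue(): queue = [47, 15, 39]
enqueue(25): queue = [47, 15, 39, 25]
enqueue(91): queue = [47, 15, 39, 25, 91]
enqueue(9): queue = [47, 15, 39, 25, 91, 9]
enqueue(66): queue = [47, 15, 39, 25, 91, 9, 66]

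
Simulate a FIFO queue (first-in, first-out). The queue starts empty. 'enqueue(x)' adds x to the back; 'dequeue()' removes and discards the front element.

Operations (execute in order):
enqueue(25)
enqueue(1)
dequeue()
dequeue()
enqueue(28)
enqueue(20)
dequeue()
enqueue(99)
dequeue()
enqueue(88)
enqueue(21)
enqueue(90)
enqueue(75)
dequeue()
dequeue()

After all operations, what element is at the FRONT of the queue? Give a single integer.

enqueue(25): queue = [25]
enqueue(1): queue = [25, 1]
dequeue(): queue = [1]
dequeue(): queue = []
enqueue(28): queue = [28]
enqueue(20): queue = [28, 20]
dequeue(): queue = [20]
enqueue(99): queue = [20, 99]
dequeue(): queue = [99]
enqueue(88): queue = [99, 88]
enqueue(21): queue = [99, 88, 21]
enqueue(90): queue = [99, 88, 21, 90]
enqueue(75): queue = [99, 88, 21, 90, 75]
dequeue(): queue = [88, 21, 90, 75]
dequeue(): queue = [21, 90, 75]

Answer: 21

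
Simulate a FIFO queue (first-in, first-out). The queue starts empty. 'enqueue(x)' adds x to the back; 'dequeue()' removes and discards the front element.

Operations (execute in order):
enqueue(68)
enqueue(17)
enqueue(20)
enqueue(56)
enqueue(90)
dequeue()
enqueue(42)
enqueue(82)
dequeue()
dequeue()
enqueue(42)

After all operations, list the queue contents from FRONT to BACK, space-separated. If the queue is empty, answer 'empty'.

Answer: 56 90 42 82 42

Derivation:
enqueue(68): [68]
enqueue(17): [68, 17]
enqueue(20): [68, 17, 20]
enqueue(56): [68, 17, 20, 56]
enqueue(90): [68, 17, 20, 56, 90]
dequeue(): [17, 20, 56, 90]
enqueue(42): [17, 20, 56, 90, 42]
enqueue(82): [17, 20, 56, 90, 42, 82]
dequeue(): [20, 56, 90, 42, 82]
dequeue(): [56, 90, 42, 82]
enqueue(42): [56, 90, 42, 82, 42]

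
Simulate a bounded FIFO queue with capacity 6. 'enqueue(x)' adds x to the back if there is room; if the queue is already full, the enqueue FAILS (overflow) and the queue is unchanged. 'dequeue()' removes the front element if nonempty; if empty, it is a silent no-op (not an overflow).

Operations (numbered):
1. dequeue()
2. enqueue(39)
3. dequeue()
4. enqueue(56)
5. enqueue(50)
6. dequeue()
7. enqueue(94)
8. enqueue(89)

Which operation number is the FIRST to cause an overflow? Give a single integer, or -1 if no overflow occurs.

1. dequeue(): empty, no-op, size=0
2. enqueue(39): size=1
3. dequeue(): size=0
4. enqueue(56): size=1
5. enqueue(50): size=2
6. dequeue(): size=1
7. enqueue(94): size=2
8. enqueue(89): size=3

Answer: -1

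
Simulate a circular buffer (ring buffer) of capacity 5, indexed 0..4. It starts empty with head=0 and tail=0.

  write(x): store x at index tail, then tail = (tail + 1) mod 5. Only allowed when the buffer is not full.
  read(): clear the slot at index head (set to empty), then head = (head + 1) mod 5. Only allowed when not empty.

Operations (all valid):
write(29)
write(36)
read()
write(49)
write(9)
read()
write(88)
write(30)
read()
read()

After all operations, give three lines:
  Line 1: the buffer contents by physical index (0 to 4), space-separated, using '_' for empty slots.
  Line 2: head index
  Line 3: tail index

Answer: 30 _ _ _ 88
4
1

Derivation:
write(29): buf=[29 _ _ _ _], head=0, tail=1, size=1
write(36): buf=[29 36 _ _ _], head=0, tail=2, size=2
read(): buf=[_ 36 _ _ _], head=1, tail=2, size=1
write(49): buf=[_ 36 49 _ _], head=1, tail=3, size=2
write(9): buf=[_ 36 49 9 _], head=1, tail=4, size=3
read(): buf=[_ _ 49 9 _], head=2, tail=4, size=2
write(88): buf=[_ _ 49 9 88], head=2, tail=0, size=3
write(30): buf=[30 _ 49 9 88], head=2, tail=1, size=4
read(): buf=[30 _ _ 9 88], head=3, tail=1, size=3
read(): buf=[30 _ _ _ 88], head=4, tail=1, size=2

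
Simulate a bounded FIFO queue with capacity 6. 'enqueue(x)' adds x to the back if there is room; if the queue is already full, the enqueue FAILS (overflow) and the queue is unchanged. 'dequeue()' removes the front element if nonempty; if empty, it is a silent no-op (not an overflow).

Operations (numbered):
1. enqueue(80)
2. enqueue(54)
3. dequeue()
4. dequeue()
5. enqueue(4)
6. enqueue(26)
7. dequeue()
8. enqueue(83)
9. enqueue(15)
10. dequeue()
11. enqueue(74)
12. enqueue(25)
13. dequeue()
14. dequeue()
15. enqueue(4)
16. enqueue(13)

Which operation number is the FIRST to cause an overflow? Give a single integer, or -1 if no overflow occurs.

Answer: -1

Derivation:
1. enqueue(80): size=1
2. enqueue(54): size=2
3. dequeue(): size=1
4. dequeue(): size=0
5. enqueue(4): size=1
6. enqueue(26): size=2
7. dequeue(): size=1
8. enqueue(83): size=2
9. enqueue(15): size=3
10. dequeue(): size=2
11. enqueue(74): size=3
12. enqueue(25): size=4
13. dequeue(): size=3
14. dequeue(): size=2
15. enqueue(4): size=3
16. enqueue(13): size=4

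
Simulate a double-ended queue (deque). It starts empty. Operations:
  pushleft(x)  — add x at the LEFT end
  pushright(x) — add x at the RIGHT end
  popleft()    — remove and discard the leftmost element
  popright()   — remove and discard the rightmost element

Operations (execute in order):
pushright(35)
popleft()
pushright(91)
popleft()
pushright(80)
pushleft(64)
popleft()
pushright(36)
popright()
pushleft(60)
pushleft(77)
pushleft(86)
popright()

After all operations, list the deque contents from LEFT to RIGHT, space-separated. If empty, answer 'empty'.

pushright(35): [35]
popleft(): []
pushright(91): [91]
popleft(): []
pushright(80): [80]
pushleft(64): [64, 80]
popleft(): [80]
pushright(36): [80, 36]
popright(): [80]
pushleft(60): [60, 80]
pushleft(77): [77, 60, 80]
pushleft(86): [86, 77, 60, 80]
popright(): [86, 77, 60]

Answer: 86 77 60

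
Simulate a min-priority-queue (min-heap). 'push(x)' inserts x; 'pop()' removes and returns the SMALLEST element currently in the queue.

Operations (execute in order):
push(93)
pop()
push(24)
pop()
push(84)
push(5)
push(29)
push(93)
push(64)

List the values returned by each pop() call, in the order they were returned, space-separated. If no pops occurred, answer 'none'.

push(93): heap contents = [93]
pop() → 93: heap contents = []
push(24): heap contents = [24]
pop() → 24: heap contents = []
push(84): heap contents = [84]
push(5): heap contents = [5, 84]
push(29): heap contents = [5, 29, 84]
push(93): heap contents = [5, 29, 84, 93]
push(64): heap contents = [5, 29, 64, 84, 93]

Answer: 93 24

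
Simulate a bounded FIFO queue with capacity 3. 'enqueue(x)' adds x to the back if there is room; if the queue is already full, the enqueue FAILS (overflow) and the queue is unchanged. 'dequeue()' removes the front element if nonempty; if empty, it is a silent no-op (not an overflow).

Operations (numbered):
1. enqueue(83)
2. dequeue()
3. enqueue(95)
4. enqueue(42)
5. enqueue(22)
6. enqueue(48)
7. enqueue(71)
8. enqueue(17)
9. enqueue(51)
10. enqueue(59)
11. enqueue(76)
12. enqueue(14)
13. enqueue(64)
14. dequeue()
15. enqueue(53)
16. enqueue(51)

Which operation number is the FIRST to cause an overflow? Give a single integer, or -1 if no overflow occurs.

1. enqueue(83): size=1
2. dequeue(): size=0
3. enqueue(95): size=1
4. enqueue(42): size=2
5. enqueue(22): size=3
6. enqueue(48): size=3=cap → OVERFLOW (fail)
7. enqueue(71): size=3=cap → OVERFLOW (fail)
8. enqueue(17): size=3=cap → OVERFLOW (fail)
9. enqueue(51): size=3=cap → OVERFLOW (fail)
10. enqueue(59): size=3=cap → OVERFLOW (fail)
11. enqueue(76): size=3=cap → OVERFLOW (fail)
12. enqueue(14): size=3=cap → OVERFLOW (fail)
13. enqueue(64): size=3=cap → OVERFLOW (fail)
14. dequeue(): size=2
15. enqueue(53): size=3
16. enqueue(51): size=3=cap → OVERFLOW (fail)

Answer: 6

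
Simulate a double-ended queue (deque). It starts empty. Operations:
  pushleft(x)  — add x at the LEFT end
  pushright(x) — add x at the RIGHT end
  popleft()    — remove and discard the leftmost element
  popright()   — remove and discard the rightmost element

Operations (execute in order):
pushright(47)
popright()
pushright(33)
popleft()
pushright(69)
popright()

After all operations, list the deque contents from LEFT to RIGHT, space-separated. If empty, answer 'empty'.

Answer: empty

Derivation:
pushright(47): [47]
popright(): []
pushright(33): [33]
popleft(): []
pushright(69): [69]
popright(): []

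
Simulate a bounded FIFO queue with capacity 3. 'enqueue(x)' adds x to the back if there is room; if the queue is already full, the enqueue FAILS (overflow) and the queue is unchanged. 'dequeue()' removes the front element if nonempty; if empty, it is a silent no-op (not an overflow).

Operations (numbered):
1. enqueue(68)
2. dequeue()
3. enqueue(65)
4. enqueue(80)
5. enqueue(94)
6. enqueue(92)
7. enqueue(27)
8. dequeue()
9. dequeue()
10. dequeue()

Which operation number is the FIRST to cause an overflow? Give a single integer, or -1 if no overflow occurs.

Answer: 6

Derivation:
1. enqueue(68): size=1
2. dequeue(): size=0
3. enqueue(65): size=1
4. enqueue(80): size=2
5. enqueue(94): size=3
6. enqueue(92): size=3=cap → OVERFLOW (fail)
7. enqueue(27): size=3=cap → OVERFLOW (fail)
8. dequeue(): size=2
9. dequeue(): size=1
10. dequeue(): size=0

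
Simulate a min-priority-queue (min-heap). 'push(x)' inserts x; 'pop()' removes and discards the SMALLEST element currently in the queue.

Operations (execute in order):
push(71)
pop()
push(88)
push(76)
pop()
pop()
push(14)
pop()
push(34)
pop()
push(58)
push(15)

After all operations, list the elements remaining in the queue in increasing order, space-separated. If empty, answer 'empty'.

Answer: 15 58

Derivation:
push(71): heap contents = [71]
pop() → 71: heap contents = []
push(88): heap contents = [88]
push(76): heap contents = [76, 88]
pop() → 76: heap contents = [88]
pop() → 88: heap contents = []
push(14): heap contents = [14]
pop() → 14: heap contents = []
push(34): heap contents = [34]
pop() → 34: heap contents = []
push(58): heap contents = [58]
push(15): heap contents = [15, 58]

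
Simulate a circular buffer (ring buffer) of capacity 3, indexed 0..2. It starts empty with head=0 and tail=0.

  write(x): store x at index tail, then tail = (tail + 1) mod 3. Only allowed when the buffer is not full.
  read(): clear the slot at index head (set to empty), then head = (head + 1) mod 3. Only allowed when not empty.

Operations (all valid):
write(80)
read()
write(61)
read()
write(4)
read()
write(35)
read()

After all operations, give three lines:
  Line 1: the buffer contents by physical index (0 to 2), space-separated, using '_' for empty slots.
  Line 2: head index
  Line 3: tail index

Answer: _ _ _
1
1

Derivation:
write(80): buf=[80 _ _], head=0, tail=1, size=1
read(): buf=[_ _ _], head=1, tail=1, size=0
write(61): buf=[_ 61 _], head=1, tail=2, size=1
read(): buf=[_ _ _], head=2, tail=2, size=0
write(4): buf=[_ _ 4], head=2, tail=0, size=1
read(): buf=[_ _ _], head=0, tail=0, size=0
write(35): buf=[35 _ _], head=0, tail=1, size=1
read(): buf=[_ _ _], head=1, tail=1, size=0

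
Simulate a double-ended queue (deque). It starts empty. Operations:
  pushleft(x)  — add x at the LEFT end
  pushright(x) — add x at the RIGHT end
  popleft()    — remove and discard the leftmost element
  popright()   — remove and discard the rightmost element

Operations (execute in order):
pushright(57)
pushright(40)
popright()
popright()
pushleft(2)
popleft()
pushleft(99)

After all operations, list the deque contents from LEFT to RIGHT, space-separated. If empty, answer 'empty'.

Answer: 99

Derivation:
pushright(57): [57]
pushright(40): [57, 40]
popright(): [57]
popright(): []
pushleft(2): [2]
popleft(): []
pushleft(99): [99]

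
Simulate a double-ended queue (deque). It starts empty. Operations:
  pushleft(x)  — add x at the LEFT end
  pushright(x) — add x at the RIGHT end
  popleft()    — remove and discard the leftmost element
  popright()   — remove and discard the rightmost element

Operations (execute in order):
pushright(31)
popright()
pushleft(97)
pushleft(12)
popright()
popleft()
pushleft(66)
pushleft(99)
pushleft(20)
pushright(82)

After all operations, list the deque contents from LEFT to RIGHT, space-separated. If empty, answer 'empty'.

pushright(31): [31]
popright(): []
pushleft(97): [97]
pushleft(12): [12, 97]
popright(): [12]
popleft(): []
pushleft(66): [66]
pushleft(99): [99, 66]
pushleft(20): [20, 99, 66]
pushright(82): [20, 99, 66, 82]

Answer: 20 99 66 82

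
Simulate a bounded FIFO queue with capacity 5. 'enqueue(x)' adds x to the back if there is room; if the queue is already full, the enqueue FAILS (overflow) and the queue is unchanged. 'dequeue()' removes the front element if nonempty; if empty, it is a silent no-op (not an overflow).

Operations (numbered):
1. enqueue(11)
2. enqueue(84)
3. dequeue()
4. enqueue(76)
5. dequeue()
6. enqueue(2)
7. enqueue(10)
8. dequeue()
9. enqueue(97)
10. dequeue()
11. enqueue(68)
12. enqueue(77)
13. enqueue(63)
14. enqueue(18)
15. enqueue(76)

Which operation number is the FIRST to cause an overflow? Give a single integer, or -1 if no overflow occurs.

Answer: 14

Derivation:
1. enqueue(11): size=1
2. enqueue(84): size=2
3. dequeue(): size=1
4. enqueue(76): size=2
5. dequeue(): size=1
6. enqueue(2): size=2
7. enqueue(10): size=3
8. dequeue(): size=2
9. enqueue(97): size=3
10. dequeue(): size=2
11. enqueue(68): size=3
12. enqueue(77): size=4
13. enqueue(63): size=5
14. enqueue(18): size=5=cap → OVERFLOW (fail)
15. enqueue(76): size=5=cap → OVERFLOW (fail)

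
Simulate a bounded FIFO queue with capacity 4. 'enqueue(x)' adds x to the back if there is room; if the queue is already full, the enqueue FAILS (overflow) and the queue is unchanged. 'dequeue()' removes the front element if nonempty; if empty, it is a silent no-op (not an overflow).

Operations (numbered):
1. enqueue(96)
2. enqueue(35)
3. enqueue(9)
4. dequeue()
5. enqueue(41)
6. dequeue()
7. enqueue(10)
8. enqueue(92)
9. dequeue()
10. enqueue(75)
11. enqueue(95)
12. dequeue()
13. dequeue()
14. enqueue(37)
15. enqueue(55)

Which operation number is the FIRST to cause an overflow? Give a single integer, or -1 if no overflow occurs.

1. enqueue(96): size=1
2. enqueue(35): size=2
3. enqueue(9): size=3
4. dequeue(): size=2
5. enqueue(41): size=3
6. dequeue(): size=2
7. enqueue(10): size=3
8. enqueue(92): size=4
9. dequeue(): size=3
10. enqueue(75): size=4
11. enqueue(95): size=4=cap → OVERFLOW (fail)
12. dequeue(): size=3
13. dequeue(): size=2
14. enqueue(37): size=3
15. enqueue(55): size=4

Answer: 11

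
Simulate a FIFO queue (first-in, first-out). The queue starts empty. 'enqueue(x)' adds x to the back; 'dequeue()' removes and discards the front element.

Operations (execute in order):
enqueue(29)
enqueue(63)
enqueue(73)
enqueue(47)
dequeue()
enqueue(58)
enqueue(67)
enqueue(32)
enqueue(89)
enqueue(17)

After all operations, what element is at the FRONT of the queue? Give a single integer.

enqueue(29): queue = [29]
enqueue(63): queue = [29, 63]
enqueue(73): queue = [29, 63, 73]
enqueue(47): queue = [29, 63, 73, 47]
dequeue(): queue = [63, 73, 47]
enqueue(58): queue = [63, 73, 47, 58]
enqueue(67): queue = [63, 73, 47, 58, 67]
enqueue(32): queue = [63, 73, 47, 58, 67, 32]
enqueue(89): queue = [63, 73, 47, 58, 67, 32, 89]
enqueue(17): queue = [63, 73, 47, 58, 67, 32, 89, 17]

Answer: 63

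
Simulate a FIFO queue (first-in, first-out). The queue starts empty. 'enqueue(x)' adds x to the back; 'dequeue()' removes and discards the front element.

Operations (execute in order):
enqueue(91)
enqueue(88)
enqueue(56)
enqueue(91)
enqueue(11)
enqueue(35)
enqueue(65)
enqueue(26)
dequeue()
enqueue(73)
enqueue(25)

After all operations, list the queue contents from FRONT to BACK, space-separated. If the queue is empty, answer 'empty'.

enqueue(91): [91]
enqueue(88): [91, 88]
enqueue(56): [91, 88, 56]
enqueue(91): [91, 88, 56, 91]
enqueue(11): [91, 88, 56, 91, 11]
enqueue(35): [91, 88, 56, 91, 11, 35]
enqueue(65): [91, 88, 56, 91, 11, 35, 65]
enqueue(26): [91, 88, 56, 91, 11, 35, 65, 26]
dequeue(): [88, 56, 91, 11, 35, 65, 26]
enqueue(73): [88, 56, 91, 11, 35, 65, 26, 73]
enqueue(25): [88, 56, 91, 11, 35, 65, 26, 73, 25]

Answer: 88 56 91 11 35 65 26 73 25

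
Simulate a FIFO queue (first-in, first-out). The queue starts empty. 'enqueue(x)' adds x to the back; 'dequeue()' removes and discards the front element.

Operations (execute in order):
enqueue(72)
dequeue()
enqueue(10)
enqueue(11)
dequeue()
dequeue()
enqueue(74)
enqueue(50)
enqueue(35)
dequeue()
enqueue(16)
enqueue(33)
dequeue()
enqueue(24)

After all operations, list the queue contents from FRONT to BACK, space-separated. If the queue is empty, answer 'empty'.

enqueue(72): [72]
dequeue(): []
enqueue(10): [10]
enqueue(11): [10, 11]
dequeue(): [11]
dequeue(): []
enqueue(74): [74]
enqueue(50): [74, 50]
enqueue(35): [74, 50, 35]
dequeue(): [50, 35]
enqueue(16): [50, 35, 16]
enqueue(33): [50, 35, 16, 33]
dequeue(): [35, 16, 33]
enqueue(24): [35, 16, 33, 24]

Answer: 35 16 33 24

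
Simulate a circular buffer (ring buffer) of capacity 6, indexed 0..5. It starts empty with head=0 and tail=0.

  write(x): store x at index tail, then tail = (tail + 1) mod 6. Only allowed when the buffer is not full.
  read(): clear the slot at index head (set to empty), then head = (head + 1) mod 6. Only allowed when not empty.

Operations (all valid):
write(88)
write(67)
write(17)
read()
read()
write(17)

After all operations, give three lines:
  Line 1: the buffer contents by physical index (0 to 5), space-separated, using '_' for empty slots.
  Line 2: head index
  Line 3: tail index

Answer: _ _ 17 17 _ _
2
4

Derivation:
write(88): buf=[88 _ _ _ _ _], head=0, tail=1, size=1
write(67): buf=[88 67 _ _ _ _], head=0, tail=2, size=2
write(17): buf=[88 67 17 _ _ _], head=0, tail=3, size=3
read(): buf=[_ 67 17 _ _ _], head=1, tail=3, size=2
read(): buf=[_ _ 17 _ _ _], head=2, tail=3, size=1
write(17): buf=[_ _ 17 17 _ _], head=2, tail=4, size=2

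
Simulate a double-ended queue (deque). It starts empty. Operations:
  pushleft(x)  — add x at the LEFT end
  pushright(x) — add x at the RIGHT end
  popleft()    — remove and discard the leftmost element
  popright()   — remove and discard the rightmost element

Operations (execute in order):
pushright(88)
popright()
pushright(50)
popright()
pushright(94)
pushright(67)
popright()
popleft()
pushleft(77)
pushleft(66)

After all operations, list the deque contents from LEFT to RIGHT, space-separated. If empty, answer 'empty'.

pushright(88): [88]
popright(): []
pushright(50): [50]
popright(): []
pushright(94): [94]
pushright(67): [94, 67]
popright(): [94]
popleft(): []
pushleft(77): [77]
pushleft(66): [66, 77]

Answer: 66 77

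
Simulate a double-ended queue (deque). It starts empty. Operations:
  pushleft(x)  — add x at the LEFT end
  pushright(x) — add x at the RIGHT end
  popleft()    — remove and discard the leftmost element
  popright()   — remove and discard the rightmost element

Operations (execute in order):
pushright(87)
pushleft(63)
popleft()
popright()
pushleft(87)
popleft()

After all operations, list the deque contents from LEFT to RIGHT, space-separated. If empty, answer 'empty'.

Answer: empty

Derivation:
pushright(87): [87]
pushleft(63): [63, 87]
popleft(): [87]
popright(): []
pushleft(87): [87]
popleft(): []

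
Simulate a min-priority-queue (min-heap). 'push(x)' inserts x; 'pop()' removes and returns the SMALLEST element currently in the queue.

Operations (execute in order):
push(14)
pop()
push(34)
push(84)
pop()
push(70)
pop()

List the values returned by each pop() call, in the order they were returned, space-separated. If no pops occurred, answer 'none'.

Answer: 14 34 70

Derivation:
push(14): heap contents = [14]
pop() → 14: heap contents = []
push(34): heap contents = [34]
push(84): heap contents = [34, 84]
pop() → 34: heap contents = [84]
push(70): heap contents = [70, 84]
pop() → 70: heap contents = [84]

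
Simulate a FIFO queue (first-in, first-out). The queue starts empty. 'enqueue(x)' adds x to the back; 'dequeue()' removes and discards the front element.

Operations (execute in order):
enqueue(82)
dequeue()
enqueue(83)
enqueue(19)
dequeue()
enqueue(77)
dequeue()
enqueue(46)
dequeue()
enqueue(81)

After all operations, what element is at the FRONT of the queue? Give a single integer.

enqueue(82): queue = [82]
dequeue(): queue = []
enqueue(83): queue = [83]
enqueue(19): queue = [83, 19]
dequeue(): queue = [19]
enqueue(77): queue = [19, 77]
dequeue(): queue = [77]
enqueue(46): queue = [77, 46]
dequeue(): queue = [46]
enqueue(81): queue = [46, 81]

Answer: 46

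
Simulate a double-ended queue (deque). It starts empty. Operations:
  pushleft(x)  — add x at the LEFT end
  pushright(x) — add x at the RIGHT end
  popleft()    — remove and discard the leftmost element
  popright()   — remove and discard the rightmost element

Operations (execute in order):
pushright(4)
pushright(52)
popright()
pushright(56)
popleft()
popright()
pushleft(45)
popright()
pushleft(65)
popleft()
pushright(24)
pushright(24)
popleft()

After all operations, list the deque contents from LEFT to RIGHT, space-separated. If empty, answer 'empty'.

Answer: 24

Derivation:
pushright(4): [4]
pushright(52): [4, 52]
popright(): [4]
pushright(56): [4, 56]
popleft(): [56]
popright(): []
pushleft(45): [45]
popright(): []
pushleft(65): [65]
popleft(): []
pushright(24): [24]
pushright(24): [24, 24]
popleft(): [24]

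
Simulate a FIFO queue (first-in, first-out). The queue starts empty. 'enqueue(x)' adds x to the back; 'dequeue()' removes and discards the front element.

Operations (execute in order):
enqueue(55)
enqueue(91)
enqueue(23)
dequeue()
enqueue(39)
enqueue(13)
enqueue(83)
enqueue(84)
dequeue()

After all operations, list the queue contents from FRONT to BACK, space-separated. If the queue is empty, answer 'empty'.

enqueue(55): [55]
enqueue(91): [55, 91]
enqueue(23): [55, 91, 23]
dequeue(): [91, 23]
enqueue(39): [91, 23, 39]
enqueue(13): [91, 23, 39, 13]
enqueue(83): [91, 23, 39, 13, 83]
enqueue(84): [91, 23, 39, 13, 83, 84]
dequeue(): [23, 39, 13, 83, 84]

Answer: 23 39 13 83 84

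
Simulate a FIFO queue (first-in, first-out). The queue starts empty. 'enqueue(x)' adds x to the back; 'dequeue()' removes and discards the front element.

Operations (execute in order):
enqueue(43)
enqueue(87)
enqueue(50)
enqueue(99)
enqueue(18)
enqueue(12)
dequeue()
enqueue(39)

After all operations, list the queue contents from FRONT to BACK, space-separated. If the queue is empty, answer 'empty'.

enqueue(43): [43]
enqueue(87): [43, 87]
enqueue(50): [43, 87, 50]
enqueue(99): [43, 87, 50, 99]
enqueue(18): [43, 87, 50, 99, 18]
enqueue(12): [43, 87, 50, 99, 18, 12]
dequeue(): [87, 50, 99, 18, 12]
enqueue(39): [87, 50, 99, 18, 12, 39]

Answer: 87 50 99 18 12 39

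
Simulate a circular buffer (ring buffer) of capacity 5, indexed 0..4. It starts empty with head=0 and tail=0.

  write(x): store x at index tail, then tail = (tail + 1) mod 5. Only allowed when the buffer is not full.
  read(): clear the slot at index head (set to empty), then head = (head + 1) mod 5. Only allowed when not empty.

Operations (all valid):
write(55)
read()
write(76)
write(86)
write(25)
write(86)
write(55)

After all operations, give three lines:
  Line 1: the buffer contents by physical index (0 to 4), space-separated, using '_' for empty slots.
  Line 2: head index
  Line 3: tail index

write(55): buf=[55 _ _ _ _], head=0, tail=1, size=1
read(): buf=[_ _ _ _ _], head=1, tail=1, size=0
write(76): buf=[_ 76 _ _ _], head=1, tail=2, size=1
write(86): buf=[_ 76 86 _ _], head=1, tail=3, size=2
write(25): buf=[_ 76 86 25 _], head=1, tail=4, size=3
write(86): buf=[_ 76 86 25 86], head=1, tail=0, size=4
write(55): buf=[55 76 86 25 86], head=1, tail=1, size=5

Answer: 55 76 86 25 86
1
1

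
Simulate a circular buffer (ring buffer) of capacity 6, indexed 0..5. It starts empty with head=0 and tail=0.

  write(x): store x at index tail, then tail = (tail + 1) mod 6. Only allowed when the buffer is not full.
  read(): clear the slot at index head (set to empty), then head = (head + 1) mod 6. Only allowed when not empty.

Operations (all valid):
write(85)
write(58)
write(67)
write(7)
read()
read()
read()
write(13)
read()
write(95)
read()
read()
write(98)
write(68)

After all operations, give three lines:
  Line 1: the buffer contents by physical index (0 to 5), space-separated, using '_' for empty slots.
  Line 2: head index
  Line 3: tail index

Answer: 98 68 _ _ _ _
0
2

Derivation:
write(85): buf=[85 _ _ _ _ _], head=0, tail=1, size=1
write(58): buf=[85 58 _ _ _ _], head=0, tail=2, size=2
write(67): buf=[85 58 67 _ _ _], head=0, tail=3, size=3
write(7): buf=[85 58 67 7 _ _], head=0, tail=4, size=4
read(): buf=[_ 58 67 7 _ _], head=1, tail=4, size=3
read(): buf=[_ _ 67 7 _ _], head=2, tail=4, size=2
read(): buf=[_ _ _ 7 _ _], head=3, tail=4, size=1
write(13): buf=[_ _ _ 7 13 _], head=3, tail=5, size=2
read(): buf=[_ _ _ _ 13 _], head=4, tail=5, size=1
write(95): buf=[_ _ _ _ 13 95], head=4, tail=0, size=2
read(): buf=[_ _ _ _ _ 95], head=5, tail=0, size=1
read(): buf=[_ _ _ _ _ _], head=0, tail=0, size=0
write(98): buf=[98 _ _ _ _ _], head=0, tail=1, size=1
write(68): buf=[98 68 _ _ _ _], head=0, tail=2, size=2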